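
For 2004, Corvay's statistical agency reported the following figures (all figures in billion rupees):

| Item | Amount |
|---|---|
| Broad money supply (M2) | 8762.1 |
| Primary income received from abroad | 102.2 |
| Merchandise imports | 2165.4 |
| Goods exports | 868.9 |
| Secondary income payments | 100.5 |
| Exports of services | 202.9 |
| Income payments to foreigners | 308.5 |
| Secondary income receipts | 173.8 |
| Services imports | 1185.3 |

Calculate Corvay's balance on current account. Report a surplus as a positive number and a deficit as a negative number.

Goods balance = 868.9 - 2165.4 = -1296.5
Services balance = 202.9 - 1185.3 = -982.4
Trade balance (goods + services) = -1296.5 + (-982.4) = -2278.9
Net primary income = 102.2 - 308.5 = -206.3
Net secondary income = 173.8 - 100.5 = 73.3
Current account = -2278.9 + (-206.3) + 73.3 = -2411.9

-2411.9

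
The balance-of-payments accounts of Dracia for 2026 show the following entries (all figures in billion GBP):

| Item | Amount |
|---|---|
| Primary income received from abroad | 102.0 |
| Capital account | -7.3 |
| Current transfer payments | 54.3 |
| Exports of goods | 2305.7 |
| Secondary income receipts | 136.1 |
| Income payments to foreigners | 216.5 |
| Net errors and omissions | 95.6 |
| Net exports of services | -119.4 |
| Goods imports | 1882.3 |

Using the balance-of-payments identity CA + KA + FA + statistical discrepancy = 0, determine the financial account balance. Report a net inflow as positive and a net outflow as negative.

-359.6

Goods balance = 2305.7 - 1882.3 = 423.4
Services balance = -119.4
Trade balance (goods + services) = 423.4 + (-119.4) = 304.0
Net primary income = 102.0 - 216.5 = -114.5
Net secondary income = 136.1 - 54.3 = 81.8
Current account = 304.0 + (-114.5) + 81.8 = 271.3
Financial account = -(271.3 + (-7.3) + 95.6) = -359.6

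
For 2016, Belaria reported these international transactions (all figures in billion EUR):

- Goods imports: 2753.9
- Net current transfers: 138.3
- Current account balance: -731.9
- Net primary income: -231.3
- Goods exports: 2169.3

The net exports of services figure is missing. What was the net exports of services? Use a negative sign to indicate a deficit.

Current account = goods balance + services balance + net primary income + net secondary income
Sum of the known components = -677.6
Net exports of services = CA - (known components) = -731.9 - (-677.6) = -54.3

-54.3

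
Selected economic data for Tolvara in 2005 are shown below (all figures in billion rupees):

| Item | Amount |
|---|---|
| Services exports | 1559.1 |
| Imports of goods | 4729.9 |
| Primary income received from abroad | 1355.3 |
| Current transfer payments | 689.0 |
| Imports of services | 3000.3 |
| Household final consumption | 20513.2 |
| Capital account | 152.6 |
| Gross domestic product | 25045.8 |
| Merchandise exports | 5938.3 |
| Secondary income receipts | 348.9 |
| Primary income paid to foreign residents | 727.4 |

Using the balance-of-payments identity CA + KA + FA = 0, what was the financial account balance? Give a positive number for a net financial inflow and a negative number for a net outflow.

Goods balance = 5938.3 - 4729.9 = 1208.4
Services balance = 1559.1 - 3000.3 = -1441.2
Trade balance (goods + services) = 1208.4 + (-1441.2) = -232.8
Net primary income = 1355.3 - 727.4 = 627.9
Net secondary income = 348.9 - 689.0 = -340.1
Current account = -232.8 + 627.9 + (-340.1) = 55.0
Financial account = -(55.0 + 152.6) = -207.6

-207.6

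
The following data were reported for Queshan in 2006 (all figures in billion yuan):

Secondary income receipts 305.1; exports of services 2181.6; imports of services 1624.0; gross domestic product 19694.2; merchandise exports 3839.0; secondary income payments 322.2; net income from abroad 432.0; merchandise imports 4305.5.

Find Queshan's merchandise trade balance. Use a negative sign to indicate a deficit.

-466.5

Goods balance = 3839.0 - 4305.5 = -466.5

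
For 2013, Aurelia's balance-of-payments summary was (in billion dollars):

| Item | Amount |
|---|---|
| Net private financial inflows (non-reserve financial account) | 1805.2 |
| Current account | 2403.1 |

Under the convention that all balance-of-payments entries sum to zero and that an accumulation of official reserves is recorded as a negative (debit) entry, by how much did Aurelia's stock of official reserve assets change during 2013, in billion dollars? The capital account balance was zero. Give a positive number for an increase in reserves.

Official reserve transactions balance = -(2403.1 + 1805.2) = -4208.3
An accumulation of reserves is recorded as a debit (negative entry), so the change in the stock of reserves is the negative of that balance.
Change in official reserves = -(-4208.3) = 4208.3

4208.3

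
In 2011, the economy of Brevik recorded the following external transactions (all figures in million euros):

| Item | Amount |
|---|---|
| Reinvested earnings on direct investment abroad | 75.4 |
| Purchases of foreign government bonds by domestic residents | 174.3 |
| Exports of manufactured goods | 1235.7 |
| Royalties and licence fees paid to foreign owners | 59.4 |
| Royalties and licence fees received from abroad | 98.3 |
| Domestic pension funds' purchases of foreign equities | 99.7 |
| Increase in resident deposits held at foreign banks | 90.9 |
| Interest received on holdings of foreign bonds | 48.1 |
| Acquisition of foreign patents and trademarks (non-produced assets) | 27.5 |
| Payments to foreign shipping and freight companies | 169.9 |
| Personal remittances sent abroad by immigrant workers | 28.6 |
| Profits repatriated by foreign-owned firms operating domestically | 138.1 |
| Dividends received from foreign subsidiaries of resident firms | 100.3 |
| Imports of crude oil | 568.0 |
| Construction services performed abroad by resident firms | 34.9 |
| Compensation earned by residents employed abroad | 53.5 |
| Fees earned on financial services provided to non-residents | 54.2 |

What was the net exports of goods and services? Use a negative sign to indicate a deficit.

Goods: -568.0 + 1235.7 = 667.7
Services: -59.4 + 98.3 - 169.9 + 54.2 + 34.9 = -41.9
Trade balance = 667.7 + (-41.9) = 625.8
(Excluded from the trade balance — primary income: reinvested earnings on direct investment abroad 75.4, interest received on holdings of foreign bonds 48.1, profits repatriated by foreign-owned firms operating domestically 138.1, dividends received from foreign subsidiaries of resident firms 100.3, compensation earned by residents employed abroad 53.5; financial account: purchases of foreign government bonds by domestic residents 174.3, domestic pension funds' purchases of foreign equities 99.7, increase in resident deposits held at foreign banks 90.9; capital account: acquisition of foreign patents and trademarks (non-produced assets) 27.5; secondary income: personal remittances sent abroad by immigrant workers 28.6.)

625.8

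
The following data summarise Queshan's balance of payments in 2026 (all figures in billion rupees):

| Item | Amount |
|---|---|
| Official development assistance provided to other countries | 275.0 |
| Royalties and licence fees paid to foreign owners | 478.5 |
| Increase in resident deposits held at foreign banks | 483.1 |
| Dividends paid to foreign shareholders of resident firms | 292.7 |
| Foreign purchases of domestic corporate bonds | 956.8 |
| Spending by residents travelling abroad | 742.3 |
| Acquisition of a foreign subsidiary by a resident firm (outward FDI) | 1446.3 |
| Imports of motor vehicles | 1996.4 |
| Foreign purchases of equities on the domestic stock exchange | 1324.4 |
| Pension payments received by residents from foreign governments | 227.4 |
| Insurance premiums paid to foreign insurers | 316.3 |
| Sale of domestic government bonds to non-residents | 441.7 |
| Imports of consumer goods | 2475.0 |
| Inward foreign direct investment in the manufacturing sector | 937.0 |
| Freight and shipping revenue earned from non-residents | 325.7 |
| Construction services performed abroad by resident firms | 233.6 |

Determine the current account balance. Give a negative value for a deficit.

-5789.5

Goods: -1996.4 - 2475.0 = -4471.4
Services: -316.3 - 478.5 + 325.7 + 233.6 - 742.3 = -977.8
Primary income: -292.7
Secondary income: 227.4 - 275.0 = -47.6
Current account = (-4471.4) + (-977.8) + (-292.7) + (-47.6) = -5789.5
(Excluded from the current account — financial account: increase in resident deposits held at foreign banks 483.1, foreign purchases of domestic corporate bonds 956.8, acquisition of a foreign subsidiary by a resident firm (outward FDI) 1446.3, foreign purchases of equities on the domestic stock exchange 1324.4, sale of domestic government bonds to non-residents 441.7, inward foreign direct investment in the manufacturing sector 937.0.)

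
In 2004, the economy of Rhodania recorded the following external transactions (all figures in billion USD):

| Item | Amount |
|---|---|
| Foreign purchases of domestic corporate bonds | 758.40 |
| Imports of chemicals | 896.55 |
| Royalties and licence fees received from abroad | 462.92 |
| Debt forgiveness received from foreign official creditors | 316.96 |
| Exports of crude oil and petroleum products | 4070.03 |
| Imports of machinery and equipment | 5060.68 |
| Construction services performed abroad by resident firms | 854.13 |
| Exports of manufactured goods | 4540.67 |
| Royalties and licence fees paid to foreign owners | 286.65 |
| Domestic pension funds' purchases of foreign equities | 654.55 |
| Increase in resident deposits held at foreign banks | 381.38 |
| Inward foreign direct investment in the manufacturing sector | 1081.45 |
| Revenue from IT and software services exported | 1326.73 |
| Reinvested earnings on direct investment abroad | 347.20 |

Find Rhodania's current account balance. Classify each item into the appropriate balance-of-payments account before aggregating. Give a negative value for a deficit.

Goods: -5060.68 + 4070.03 + 4540.67 - 896.55 = 2653.47
Services: -286.65 + 462.92 + 854.13 + 1326.73 = 2357.13
Primary income: 347.20
Current account = 2653.47 + 2357.13 + 347.20 = 5357.80
(Excluded from the current account — financial account: foreign purchases of domestic corporate bonds 758.40, domestic pension funds' purchases of foreign equities 654.55, increase in resident deposits held at foreign banks 381.38, inward foreign direct investment in the manufacturing sector 1081.45; capital account: debt forgiveness received from foreign official creditors 316.96.)

5357.80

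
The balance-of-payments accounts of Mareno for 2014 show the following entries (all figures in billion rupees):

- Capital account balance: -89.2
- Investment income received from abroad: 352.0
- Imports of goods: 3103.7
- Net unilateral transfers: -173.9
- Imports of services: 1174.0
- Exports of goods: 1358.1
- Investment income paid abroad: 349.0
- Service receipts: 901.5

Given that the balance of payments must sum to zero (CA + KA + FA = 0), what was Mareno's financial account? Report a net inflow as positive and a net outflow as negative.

Goods balance = 1358.1 - 3103.7 = -1745.6
Services balance = 901.5 - 1174.0 = -272.5
Trade balance (goods + services) = -1745.6 + (-272.5) = -2018.1
Net primary income = 352.0 - 349.0 = 3.0
Net secondary income = -173.9
Current account = -2018.1 + 3.0 + (-173.9) = -2189.0
Financial account = -(-2189.0 + (-89.2)) = 2278.2

2278.2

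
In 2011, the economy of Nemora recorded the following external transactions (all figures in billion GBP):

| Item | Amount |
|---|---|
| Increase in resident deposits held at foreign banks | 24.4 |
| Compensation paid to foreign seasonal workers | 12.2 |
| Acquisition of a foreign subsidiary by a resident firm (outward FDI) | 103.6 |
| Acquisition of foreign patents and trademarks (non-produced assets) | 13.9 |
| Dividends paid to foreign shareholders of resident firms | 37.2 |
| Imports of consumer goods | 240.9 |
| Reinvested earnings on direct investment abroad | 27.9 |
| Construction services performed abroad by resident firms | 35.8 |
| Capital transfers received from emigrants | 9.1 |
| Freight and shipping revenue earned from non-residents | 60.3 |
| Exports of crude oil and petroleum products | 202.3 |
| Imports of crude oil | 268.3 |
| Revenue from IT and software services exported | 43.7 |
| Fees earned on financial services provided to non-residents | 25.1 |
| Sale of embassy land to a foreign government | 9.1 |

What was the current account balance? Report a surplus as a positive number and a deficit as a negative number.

-163.5

Goods: -240.9 - 268.3 + 202.3 = -306.9
Services: 35.8 + 60.3 + 25.1 + 43.7 = 164.9
Primary income: -37.2 + 27.9 - 12.2 = -21.5
Current account = (-306.9) + 164.9 + (-21.5) = -163.5
(Excluded from the current account — financial account: increase in resident deposits held at foreign banks 24.4, acquisition of a foreign subsidiary by a resident firm (outward FDI) 103.6; capital account: acquisition of foreign patents and trademarks (non-produced assets) 13.9, capital transfers received from emigrants 9.1, sale of embassy land to a foreign government 9.1.)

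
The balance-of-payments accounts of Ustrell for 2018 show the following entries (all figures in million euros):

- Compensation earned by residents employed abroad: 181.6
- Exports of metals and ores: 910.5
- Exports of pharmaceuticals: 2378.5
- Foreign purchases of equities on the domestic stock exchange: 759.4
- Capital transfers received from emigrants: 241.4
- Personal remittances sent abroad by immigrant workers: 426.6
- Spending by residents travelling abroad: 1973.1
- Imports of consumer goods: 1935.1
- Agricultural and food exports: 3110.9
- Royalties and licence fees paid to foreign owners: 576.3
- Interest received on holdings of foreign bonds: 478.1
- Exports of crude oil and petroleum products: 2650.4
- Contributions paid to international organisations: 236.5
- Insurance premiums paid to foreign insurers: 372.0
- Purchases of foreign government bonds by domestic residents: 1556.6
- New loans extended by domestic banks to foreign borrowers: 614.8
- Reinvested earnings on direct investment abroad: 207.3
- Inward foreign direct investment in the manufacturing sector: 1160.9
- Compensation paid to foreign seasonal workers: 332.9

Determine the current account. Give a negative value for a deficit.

4064.8

Goods: 2378.5 - 1935.1 + 910.5 + 2650.4 + 3110.9 = 7115.2
Services: -372.0 - 1973.1 - 576.3 = -2921.4
Primary income: 478.1 + 181.6 - 332.9 + 207.3 = 534.1
Secondary income: -426.6 - 236.5 = -663.1
Current account = 7115.2 + (-2921.4) + 534.1 + (-663.1) = 4064.8
(Excluded from the current account — financial account: foreign purchases of equities on the domestic stock exchange 759.4, purchases of foreign government bonds by domestic residents 1556.6, new loans extended by domestic banks to foreign borrowers 614.8, inward foreign direct investment in the manufacturing sector 1160.9; capital account: capital transfers received from emigrants 241.4.)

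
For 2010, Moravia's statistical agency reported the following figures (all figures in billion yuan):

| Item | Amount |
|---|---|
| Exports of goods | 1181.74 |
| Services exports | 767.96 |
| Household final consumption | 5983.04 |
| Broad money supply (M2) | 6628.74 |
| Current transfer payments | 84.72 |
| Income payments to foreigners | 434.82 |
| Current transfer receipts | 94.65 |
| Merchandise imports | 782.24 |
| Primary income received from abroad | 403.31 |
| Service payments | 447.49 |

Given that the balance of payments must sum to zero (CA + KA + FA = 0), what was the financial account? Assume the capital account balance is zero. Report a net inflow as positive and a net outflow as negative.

-698.39

Goods balance = 1181.74 - 782.24 = 399.50
Services balance = 767.96 - 447.49 = 320.47
Trade balance (goods + services) = 399.50 + 320.47 = 719.97
Net primary income = 403.31 - 434.82 = -31.51
Net secondary income = 94.65 - 84.72 = 9.93
Current account = 719.97 + (-31.51) + 9.93 = 698.39
Financial account = -(698.39) = -698.39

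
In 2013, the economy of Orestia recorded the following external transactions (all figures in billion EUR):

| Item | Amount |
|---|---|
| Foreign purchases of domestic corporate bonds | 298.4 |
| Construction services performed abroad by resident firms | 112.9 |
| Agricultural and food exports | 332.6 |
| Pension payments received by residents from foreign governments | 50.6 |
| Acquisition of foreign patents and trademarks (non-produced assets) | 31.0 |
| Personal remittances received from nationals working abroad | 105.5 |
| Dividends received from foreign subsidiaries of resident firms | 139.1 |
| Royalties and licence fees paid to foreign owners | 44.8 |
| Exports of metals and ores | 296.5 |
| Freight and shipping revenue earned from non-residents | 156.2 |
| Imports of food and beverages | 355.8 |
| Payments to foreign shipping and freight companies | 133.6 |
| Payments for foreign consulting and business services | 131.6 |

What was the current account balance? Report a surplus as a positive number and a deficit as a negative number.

Goods: 296.5 - 355.8 + 332.6 = 273.3
Services: -131.6 - 44.8 + 112.9 - 133.6 + 156.2 = -40.9
Primary income: 139.1
Secondary income: 50.6 + 105.5 = 156.1
Current account = 273.3 + (-40.9) + 139.1 + 156.1 = 527.6
(Excluded from the current account — financial account: foreign purchases of domestic corporate bonds 298.4; capital account: acquisition of foreign patents and trademarks (non-produced assets) 31.0.)

527.6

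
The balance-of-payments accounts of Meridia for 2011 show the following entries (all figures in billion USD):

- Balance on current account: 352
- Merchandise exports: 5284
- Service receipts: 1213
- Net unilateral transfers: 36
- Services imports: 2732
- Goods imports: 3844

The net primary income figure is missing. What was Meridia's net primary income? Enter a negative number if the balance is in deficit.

Current account = goods balance + services balance + net primary income + net secondary income
Sum of the known components = -43
Net primary income = CA - (known components) = 352 - (-43) = 395

395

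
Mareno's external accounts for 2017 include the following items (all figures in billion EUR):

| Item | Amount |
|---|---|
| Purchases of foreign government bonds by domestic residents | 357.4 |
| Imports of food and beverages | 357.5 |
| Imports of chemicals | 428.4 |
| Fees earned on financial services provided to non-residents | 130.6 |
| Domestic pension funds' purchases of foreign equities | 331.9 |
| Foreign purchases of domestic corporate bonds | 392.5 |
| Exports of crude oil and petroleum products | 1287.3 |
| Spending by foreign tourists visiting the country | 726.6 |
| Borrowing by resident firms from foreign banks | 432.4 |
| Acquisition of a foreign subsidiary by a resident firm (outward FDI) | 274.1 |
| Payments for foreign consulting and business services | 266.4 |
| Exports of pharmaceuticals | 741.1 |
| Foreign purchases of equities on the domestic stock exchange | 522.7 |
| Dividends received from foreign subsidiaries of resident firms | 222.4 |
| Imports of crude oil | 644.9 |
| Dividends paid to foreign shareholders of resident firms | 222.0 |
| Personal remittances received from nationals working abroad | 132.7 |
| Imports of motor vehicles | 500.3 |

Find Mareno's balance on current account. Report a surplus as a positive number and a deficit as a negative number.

821.2

Goods: -357.5 - 644.9 + 1287.3 - 428.4 - 500.3 + 741.1 = 97.3
Services: -266.4 + 130.6 + 726.6 = 590.8
Primary income: 222.4 - 222.0 = 0.4
Secondary income: 132.7
Current account = 97.3 + 590.8 + 0.4 + 132.7 = 821.2
(Excluded from the current account — financial account: purchases of foreign government bonds by domestic residents 357.4, domestic pension funds' purchases of foreign equities 331.9, foreign purchases of domestic corporate bonds 392.5, borrowing by resident firms from foreign banks 432.4, acquisition of a foreign subsidiary by a resident firm (outward FDI) 274.1, foreign purchases of equities on the domestic stock exchange 522.7.)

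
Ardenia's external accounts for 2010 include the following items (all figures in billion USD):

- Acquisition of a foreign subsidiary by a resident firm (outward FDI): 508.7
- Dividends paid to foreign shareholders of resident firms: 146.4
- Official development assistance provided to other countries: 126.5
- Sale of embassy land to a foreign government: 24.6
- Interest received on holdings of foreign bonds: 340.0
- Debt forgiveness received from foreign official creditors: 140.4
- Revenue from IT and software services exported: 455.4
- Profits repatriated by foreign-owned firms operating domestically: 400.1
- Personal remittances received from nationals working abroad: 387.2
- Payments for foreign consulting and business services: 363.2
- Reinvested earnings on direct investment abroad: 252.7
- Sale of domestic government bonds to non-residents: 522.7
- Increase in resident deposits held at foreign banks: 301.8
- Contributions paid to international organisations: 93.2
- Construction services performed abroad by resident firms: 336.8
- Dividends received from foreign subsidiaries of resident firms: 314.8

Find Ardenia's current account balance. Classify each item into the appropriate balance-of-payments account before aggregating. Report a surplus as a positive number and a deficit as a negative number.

957.5

Services: 336.8 - 363.2 + 455.4 = 429.0
Primary income: -400.1 + 252.7 + 314.8 + 340.0 - 146.4 = 361.0
Secondary income: -93.2 - 126.5 + 387.2 = 167.5
Current account = 429.0 + 361.0 + 167.5 = 957.5
(Excluded from the current account — financial account: acquisition of a foreign subsidiary by a resident firm (outward FDI) 508.7, sale of domestic government bonds to non-residents 522.7, increase in resident deposits held at foreign banks 301.8; capital account: sale of embassy land to a foreign government 24.6, debt forgiveness received from foreign official creditors 140.4.)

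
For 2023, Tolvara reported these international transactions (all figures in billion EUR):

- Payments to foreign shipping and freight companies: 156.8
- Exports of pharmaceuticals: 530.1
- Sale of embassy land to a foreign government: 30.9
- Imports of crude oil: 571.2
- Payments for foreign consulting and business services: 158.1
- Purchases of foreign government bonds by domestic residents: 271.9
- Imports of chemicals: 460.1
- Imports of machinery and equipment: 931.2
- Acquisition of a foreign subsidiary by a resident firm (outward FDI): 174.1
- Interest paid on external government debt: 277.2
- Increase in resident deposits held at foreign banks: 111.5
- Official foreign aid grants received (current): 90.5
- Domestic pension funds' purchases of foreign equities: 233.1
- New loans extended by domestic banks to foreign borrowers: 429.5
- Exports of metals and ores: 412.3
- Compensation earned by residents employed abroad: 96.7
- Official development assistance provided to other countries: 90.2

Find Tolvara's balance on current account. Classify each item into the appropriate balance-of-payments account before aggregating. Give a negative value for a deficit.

Goods: -931.2 - 460.1 - 571.2 + 530.1 + 412.3 = -1020.1
Services: -158.1 - 156.8 = -314.9
Primary income: -277.2 + 96.7 = -180.5
Secondary income: 90.5 - 90.2 = 0.3
Current account = (-1020.1) + (-314.9) + (-180.5) + 0.3 = -1515.2
(Excluded from the current account — capital account: sale of embassy land to a foreign government 30.9; financial account: purchases of foreign government bonds by domestic residents 271.9, acquisition of a foreign subsidiary by a resident firm (outward FDI) 174.1, increase in resident deposits held at foreign banks 111.5, domestic pension funds' purchases of foreign equities 233.1, new loans extended by domestic banks to foreign borrowers 429.5.)

-1515.2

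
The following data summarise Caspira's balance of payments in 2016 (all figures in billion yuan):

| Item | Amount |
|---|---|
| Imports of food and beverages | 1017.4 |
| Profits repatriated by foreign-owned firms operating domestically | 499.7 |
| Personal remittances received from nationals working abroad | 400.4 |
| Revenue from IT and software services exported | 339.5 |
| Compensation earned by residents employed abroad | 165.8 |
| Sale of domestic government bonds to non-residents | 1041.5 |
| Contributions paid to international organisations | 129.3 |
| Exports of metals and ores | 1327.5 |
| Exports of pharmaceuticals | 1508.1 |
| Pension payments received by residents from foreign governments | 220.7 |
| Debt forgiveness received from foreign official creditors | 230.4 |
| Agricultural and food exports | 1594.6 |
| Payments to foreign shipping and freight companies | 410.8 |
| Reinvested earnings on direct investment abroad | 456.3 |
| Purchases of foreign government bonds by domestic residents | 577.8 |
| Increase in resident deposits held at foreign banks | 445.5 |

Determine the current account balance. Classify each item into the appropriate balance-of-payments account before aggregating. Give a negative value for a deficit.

Goods: 1327.5 + 1508.1 + 1594.6 - 1017.4 = 3412.8
Services: -410.8 + 339.5 = -71.3
Primary income: -499.7 + 456.3 + 165.8 = 122.4
Secondary income: 400.4 - 129.3 + 220.7 = 491.8
Current account = 3412.8 + (-71.3) + 122.4 + 491.8 = 3955.7
(Excluded from the current account — financial account: sale of domestic government bonds to non-residents 1041.5, purchases of foreign government bonds by domestic residents 577.8, increase in resident deposits held at foreign banks 445.5; capital account: debt forgiveness received from foreign official creditors 230.4.)

3955.7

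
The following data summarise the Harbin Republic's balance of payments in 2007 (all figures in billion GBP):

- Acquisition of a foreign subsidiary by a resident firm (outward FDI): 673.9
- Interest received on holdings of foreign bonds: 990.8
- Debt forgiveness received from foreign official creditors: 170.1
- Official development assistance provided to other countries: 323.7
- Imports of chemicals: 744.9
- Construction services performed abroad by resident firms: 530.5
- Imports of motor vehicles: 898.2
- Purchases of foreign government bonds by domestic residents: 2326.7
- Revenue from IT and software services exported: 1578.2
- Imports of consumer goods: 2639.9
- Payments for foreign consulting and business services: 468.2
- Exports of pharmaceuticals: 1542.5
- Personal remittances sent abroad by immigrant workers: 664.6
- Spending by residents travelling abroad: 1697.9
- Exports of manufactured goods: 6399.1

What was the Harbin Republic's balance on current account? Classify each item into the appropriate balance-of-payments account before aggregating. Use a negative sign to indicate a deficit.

Goods: -2639.9 + 6399.1 - 898.2 - 744.9 + 1542.5 = 3658.6
Services: 1578.2 + 530.5 - 1697.9 - 468.2 = -57.4
Primary income: 990.8
Secondary income: -664.6 - 323.7 = -988.3
Current account = 3658.6 + (-57.4) + 990.8 + (-988.3) = 3603.7
(Excluded from the current account — financial account: acquisition of a foreign subsidiary by a resident firm (outward FDI) 673.9, purchases of foreign government bonds by domestic residents 2326.7; capital account: debt forgiveness received from foreign official creditors 170.1.)

3603.7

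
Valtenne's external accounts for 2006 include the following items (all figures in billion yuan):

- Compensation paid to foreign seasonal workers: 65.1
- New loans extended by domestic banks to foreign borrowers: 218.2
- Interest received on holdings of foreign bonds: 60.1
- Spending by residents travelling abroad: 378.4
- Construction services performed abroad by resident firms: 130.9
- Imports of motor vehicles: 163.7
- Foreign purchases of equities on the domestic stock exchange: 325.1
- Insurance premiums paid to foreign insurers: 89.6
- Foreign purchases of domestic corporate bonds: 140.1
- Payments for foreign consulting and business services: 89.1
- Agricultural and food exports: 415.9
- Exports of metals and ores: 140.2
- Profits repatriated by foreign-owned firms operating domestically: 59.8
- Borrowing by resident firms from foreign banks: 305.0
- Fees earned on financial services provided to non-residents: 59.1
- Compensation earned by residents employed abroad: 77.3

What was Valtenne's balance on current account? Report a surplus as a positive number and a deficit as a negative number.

Goods: -163.7 + 140.2 + 415.9 = 392.4
Services: 59.1 - 378.4 - 89.1 - 89.6 + 130.9 = -367.1
Primary income: -59.8 + 60.1 - 65.1 + 77.3 = 12.5
Current account = 392.4 + (-367.1) + 12.5 = 37.8
(Excluded from the current account — financial account: new loans extended by domestic banks to foreign borrowers 218.2, foreign purchases of equities on the domestic stock exchange 325.1, foreign purchases of domestic corporate bonds 140.1, borrowing by resident firms from foreign banks 305.0.)

37.8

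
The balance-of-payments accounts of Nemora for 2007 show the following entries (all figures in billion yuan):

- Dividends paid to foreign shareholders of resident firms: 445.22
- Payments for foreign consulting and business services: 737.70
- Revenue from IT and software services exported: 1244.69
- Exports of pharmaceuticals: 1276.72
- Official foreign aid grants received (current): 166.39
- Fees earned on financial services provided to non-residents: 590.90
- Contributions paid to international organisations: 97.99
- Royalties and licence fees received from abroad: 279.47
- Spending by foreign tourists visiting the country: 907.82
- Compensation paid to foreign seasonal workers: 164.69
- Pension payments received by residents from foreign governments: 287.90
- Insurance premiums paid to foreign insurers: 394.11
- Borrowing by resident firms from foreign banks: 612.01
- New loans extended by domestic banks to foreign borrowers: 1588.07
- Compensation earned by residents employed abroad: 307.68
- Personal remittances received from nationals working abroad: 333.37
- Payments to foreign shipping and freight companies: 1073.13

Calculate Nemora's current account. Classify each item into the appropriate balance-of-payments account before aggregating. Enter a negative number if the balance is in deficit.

Goods: 1276.72
Services: 279.47 - 394.11 + 590.90 - 1073.13 - 737.70 + 907.82 + 1244.69 = 817.94
Primary income: -445.22 - 164.69 + 307.68 = -302.23
Secondary income: 166.39 + 287.90 + 333.37 - 97.99 = 689.67
Current account = 1276.72 + 817.94 + (-302.23) + 689.67 = 2482.10
(Excluded from the current account — financial account: borrowing by resident firms from foreign banks 612.01, new loans extended by domestic banks to foreign borrowers 1588.07.)

2482.10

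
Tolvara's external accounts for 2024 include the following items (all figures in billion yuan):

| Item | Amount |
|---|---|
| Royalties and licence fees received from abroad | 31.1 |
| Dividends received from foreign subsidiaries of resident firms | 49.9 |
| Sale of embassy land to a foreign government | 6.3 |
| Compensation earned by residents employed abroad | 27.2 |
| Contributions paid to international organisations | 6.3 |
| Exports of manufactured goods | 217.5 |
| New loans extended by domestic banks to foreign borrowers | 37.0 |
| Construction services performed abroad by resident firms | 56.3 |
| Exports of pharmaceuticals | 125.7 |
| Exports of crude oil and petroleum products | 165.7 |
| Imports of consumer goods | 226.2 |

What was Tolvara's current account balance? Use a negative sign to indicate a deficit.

Goods: 217.5 + 165.7 + 125.7 - 226.2 = 282.7
Services: 56.3 + 31.1 = 87.4
Primary income: 27.2 + 49.9 = 77.1
Secondary income: -6.3
Current account = 282.7 + 87.4 + 77.1 + (-6.3) = 440.9
(Excluded from the current account — capital account: sale of embassy land to a foreign government 6.3; financial account: new loans extended by domestic banks to foreign borrowers 37.0.)

440.9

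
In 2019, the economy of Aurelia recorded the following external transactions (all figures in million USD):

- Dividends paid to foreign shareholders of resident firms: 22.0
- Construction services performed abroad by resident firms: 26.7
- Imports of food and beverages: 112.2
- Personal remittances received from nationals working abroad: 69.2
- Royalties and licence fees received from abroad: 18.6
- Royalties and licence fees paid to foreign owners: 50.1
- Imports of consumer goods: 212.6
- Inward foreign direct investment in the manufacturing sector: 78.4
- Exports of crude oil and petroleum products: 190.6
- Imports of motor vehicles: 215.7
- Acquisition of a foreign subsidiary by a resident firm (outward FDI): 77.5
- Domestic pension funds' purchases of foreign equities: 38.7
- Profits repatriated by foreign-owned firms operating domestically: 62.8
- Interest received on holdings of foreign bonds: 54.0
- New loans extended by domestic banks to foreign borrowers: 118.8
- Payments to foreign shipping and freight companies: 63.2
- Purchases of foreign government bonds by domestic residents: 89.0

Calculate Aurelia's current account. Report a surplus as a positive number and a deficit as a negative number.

-379.5

Goods: 190.6 - 212.6 - 215.7 - 112.2 = -349.9
Services: -63.2 - 50.1 + 26.7 + 18.6 = -68.0
Primary income: -62.8 + 54.0 - 22.0 = -30.8
Secondary income: 69.2
Current account = (-349.9) + (-68.0) + (-30.8) + 69.2 = -379.5
(Excluded from the current account — financial account: inward foreign direct investment in the manufacturing sector 78.4, acquisition of a foreign subsidiary by a resident firm (outward FDI) 77.5, domestic pension funds' purchases of foreign equities 38.7, new loans extended by domestic banks to foreign borrowers 118.8, purchases of foreign government bonds by domestic residents 89.0.)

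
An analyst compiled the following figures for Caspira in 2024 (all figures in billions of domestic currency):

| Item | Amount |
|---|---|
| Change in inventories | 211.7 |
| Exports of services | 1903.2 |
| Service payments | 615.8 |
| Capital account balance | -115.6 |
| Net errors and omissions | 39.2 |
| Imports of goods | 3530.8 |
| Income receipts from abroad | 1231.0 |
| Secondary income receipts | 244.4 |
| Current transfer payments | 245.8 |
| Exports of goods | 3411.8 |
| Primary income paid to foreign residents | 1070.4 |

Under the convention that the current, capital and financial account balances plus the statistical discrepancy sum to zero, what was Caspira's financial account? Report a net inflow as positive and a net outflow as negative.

-1251.2

Goods balance = 3411.8 - 3530.8 = -119.0
Services balance = 1903.2 - 615.8 = 1287.4
Trade balance (goods + services) = -119.0 + 1287.4 = 1168.4
Net primary income = 1231.0 - 1070.4 = 160.6
Net secondary income = 244.4 - 245.8 = -1.4
Current account = 1168.4 + 160.6 + (-1.4) = 1327.6
Financial account = -(1327.6 + (-115.6) + 39.2) = -1251.2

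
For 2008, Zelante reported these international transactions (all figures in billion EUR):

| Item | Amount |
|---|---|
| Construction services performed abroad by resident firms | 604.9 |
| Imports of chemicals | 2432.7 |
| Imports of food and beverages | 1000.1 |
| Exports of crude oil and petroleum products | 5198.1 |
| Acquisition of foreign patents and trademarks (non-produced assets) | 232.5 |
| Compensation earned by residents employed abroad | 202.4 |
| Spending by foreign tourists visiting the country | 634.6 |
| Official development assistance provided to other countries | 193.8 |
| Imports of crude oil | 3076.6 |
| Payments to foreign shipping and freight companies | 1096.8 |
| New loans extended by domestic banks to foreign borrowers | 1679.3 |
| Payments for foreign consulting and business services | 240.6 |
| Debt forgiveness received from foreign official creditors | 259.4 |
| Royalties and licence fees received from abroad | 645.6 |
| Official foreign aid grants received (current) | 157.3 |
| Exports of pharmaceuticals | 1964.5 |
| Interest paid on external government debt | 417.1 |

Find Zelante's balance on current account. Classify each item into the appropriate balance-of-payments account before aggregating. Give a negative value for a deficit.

949.7

Goods: -3076.6 + 5198.1 + 1964.5 - 2432.7 - 1000.1 = 653.2
Services: -1096.8 - 240.6 + 634.6 + 645.6 + 604.9 = 547.7
Primary income: 202.4 - 417.1 = -214.7
Secondary income: 157.3 - 193.8 = -36.5
Current account = 653.2 + 547.7 + (-214.7) + (-36.5) = 949.7
(Excluded from the current account — capital account: acquisition of foreign patents and trademarks (non-produced assets) 232.5, debt forgiveness received from foreign official creditors 259.4; financial account: new loans extended by domestic banks to foreign borrowers 1679.3.)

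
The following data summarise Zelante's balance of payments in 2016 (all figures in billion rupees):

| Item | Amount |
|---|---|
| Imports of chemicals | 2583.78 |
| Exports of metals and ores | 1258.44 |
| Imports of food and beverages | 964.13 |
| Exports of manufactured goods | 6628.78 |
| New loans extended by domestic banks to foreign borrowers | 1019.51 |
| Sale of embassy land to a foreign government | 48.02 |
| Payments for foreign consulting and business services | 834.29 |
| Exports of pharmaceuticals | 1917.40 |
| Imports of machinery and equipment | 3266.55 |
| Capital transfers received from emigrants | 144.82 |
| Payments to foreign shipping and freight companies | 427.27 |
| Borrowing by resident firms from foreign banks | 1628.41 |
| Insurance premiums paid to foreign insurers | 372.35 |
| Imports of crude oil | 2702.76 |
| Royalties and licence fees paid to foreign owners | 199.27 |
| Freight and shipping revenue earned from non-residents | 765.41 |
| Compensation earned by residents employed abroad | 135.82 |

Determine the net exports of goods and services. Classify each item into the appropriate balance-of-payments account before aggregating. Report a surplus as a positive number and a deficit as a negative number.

-780.37

Goods: 1258.44 + 6628.78 - 3266.55 - 2583.78 + 1917.40 - 2702.76 - 964.13 = 287.40
Services: -427.27 + 765.41 - 372.35 - 834.29 - 199.27 = -1067.77
Trade balance = 287.40 + (-1067.77) = -780.37
(Excluded from the trade balance — financial account: new loans extended by domestic banks to foreign borrowers 1019.51, borrowing by resident firms from foreign banks 1628.41; capital account: sale of embassy land to a foreign government 48.02, capital transfers received from emigrants 144.82; primary income: compensation earned by residents employed abroad 135.82.)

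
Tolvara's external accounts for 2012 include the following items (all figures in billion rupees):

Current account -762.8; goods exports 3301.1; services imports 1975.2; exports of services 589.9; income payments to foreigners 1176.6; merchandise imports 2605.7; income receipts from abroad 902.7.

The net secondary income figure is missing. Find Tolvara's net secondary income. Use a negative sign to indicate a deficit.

201.0

Current account = goods balance + services balance + net primary income + net secondary income
Sum of the known components = -963.8
Net secondary income = CA - (known components) = -762.8 - (-963.8) = 201.0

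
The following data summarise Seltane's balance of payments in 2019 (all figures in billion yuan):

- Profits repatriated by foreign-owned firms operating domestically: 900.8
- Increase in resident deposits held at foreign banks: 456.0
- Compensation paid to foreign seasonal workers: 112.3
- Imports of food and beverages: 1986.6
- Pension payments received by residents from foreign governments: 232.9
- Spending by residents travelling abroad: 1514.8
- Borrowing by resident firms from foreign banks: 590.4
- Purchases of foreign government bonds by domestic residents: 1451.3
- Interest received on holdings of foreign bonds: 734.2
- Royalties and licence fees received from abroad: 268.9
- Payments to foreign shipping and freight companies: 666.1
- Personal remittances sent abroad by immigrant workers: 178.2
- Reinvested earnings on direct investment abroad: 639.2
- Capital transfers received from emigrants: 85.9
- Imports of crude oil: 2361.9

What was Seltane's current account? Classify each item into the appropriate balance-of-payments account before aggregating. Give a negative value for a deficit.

Goods: -2361.9 - 1986.6 = -4348.5
Services: 268.9 - 1514.8 - 666.1 = -1912.0
Primary income: -900.8 - 112.3 + 639.2 + 734.2 = 360.3
Secondary income: 232.9 - 178.2 = 54.7
Current account = (-4348.5) + (-1912.0) + 360.3 + 54.7 = -5845.5
(Excluded from the current account — financial account: increase in resident deposits held at foreign banks 456.0, borrowing by resident firms from foreign banks 590.4, purchases of foreign government bonds by domestic residents 1451.3; capital account: capital transfers received from emigrants 85.9.)

-5845.5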